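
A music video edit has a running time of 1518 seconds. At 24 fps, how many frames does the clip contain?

36432 frames

Frames = 1518 × 24 = 36432.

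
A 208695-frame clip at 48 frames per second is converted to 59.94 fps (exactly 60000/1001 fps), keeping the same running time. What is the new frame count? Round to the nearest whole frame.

260608 frames

Frames at target rate = 208695 × (60000/1001) / (48) = 260868750/1001 ≈ 260608.142.
Nearest whole frame: 260608.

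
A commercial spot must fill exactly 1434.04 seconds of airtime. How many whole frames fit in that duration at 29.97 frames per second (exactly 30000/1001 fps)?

Frames = 1434.04 × 30000/1001 = 43021200/1001 ≈ 42978.2218.
Complete frames: 42978.

42978 frames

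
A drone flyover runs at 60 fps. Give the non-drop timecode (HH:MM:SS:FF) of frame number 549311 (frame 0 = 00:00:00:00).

549311 ÷ 60 = 9155 full seconds, remainder 11 frames.
9155 s = 2 h 32 min 35 s.
Timecode: 02:32:35:11.

02:32:35:11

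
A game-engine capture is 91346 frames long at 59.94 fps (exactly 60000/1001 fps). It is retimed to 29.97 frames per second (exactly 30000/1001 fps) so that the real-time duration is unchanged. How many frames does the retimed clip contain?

Target frames = source frames × (target rate / source rate) = 91346 × (30000/1001)/(60000/1001) = 91346 × 1/2 = 45673.

45673 frames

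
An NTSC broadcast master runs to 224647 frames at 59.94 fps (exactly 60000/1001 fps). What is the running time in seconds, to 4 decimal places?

3747.8608 seconds

Running time = 224647 × 1001/60000 = 224871647/60000 s ≈ 3747.8608 s.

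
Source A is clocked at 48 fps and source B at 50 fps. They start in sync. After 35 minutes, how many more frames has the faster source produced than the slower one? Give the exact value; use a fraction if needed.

35 min = 2100 s.
A emits 48 × 2100 = 100800 frames; B emits 50 × 2100 = 105000.
Difference = 4200 frames; B is ahead of A.

4200 frames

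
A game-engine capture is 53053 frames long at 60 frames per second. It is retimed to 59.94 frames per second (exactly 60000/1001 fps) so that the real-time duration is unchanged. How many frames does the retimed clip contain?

53000 frames

Target frames = source frames × (target rate / source rate) = 53053 × (60000/1001)/(60) = 53053 × 1000/1001 = 53000.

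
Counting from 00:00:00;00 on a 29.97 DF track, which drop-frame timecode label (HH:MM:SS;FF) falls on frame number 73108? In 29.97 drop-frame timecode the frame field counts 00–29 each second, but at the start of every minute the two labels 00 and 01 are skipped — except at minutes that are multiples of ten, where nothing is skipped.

00:40:39;10

Each 10-minute DF block holds 10 × 60 × 30 − 9 × 2 = 17982 frames. 73108 ÷ 17982 → 4 full blocks, remainder 1180.
Within the partial block the first minute is 1800 frames and each further minute 1798, so 0 further minute boundaries passed. Total skipped labels = 18 × 4 + 2 × 0 = 72.
Non-drop label index = 73108 + 72 = 73180; at 30 labels/s that is 00:40:39:10, i.e. DF 00:40:39;10.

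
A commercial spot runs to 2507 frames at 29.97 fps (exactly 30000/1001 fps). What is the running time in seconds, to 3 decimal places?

83.650 seconds

Running time = 2507 × 1001/30000 = 2509507/30000 s ≈ 83.650 s.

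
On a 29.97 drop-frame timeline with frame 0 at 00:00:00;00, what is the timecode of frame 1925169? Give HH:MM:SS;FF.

17:50:36;15

Each 10-minute DF block holds 10 × 60 × 30 − 9 × 2 = 17982 frames. 1925169 ÷ 17982 → 107 full blocks, remainder 1095.
Within the partial block the first minute is 1800 frames and each further minute 1798, so 0 further minute boundaries passed. Total skipped labels = 18 × 107 + 2 × 0 = 1926.
Non-drop label index = 1925169 + 1926 = 1927095; at 30 labels/s that is 17:50:36:15, i.e. DF 17:50:36;15.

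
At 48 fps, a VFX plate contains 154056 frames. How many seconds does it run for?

Running time = 154056 / (48) = 3209.5 s.

3209.5 seconds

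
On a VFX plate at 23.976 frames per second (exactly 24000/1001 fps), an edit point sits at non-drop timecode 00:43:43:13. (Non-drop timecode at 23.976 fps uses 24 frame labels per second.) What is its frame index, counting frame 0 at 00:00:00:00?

frame 62965

Total seconds to the label: (0 × 3600 + 43 × 60 + 43) = 2623.
Frame index = 2623 × 24 + 13 = 62965.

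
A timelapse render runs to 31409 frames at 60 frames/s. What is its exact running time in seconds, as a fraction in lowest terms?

Running time = 31409 ÷ (60) = 31409 × 1/60 = 31409/60 s.

31409/60 seconds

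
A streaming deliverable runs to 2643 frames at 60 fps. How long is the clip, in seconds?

44.05 seconds

Running time = 2643 / (60) = 44.05 s.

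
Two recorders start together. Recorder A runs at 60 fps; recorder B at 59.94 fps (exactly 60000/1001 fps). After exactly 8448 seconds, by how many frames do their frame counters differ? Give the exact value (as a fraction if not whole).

A emits 60 × 8448 = 506880 frames; B emits 60000/1001 × 8448 = 46080000/91.
Difference = 46080/91 frames (≈ 506.3736); B is behind A.

46080/91 frames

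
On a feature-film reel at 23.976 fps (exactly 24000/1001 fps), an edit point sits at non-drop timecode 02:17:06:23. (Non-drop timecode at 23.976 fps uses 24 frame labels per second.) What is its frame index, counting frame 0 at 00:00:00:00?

197447

Total seconds to the label: (2 × 3600 + 17 × 60 + 6) = 8226.
Frame index = 8226 × 24 + 23 = 197447.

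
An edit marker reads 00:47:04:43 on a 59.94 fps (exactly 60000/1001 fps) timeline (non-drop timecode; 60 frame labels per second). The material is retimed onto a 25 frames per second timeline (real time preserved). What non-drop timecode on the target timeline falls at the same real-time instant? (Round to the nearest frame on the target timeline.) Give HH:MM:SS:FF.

00:47:07:14

Source frame index: (0×3600 + 47×60 + 4) × 60 + 43 = 169483.
Real time: 169483 / (60000/1001) = 169652483/60000 s.
Target frame: (169652483/60000) × (25) = 169652483/2400 ≈ 70688.535 → 70689.
At 25 labels/s: frame 70689 → 00:47:07:14.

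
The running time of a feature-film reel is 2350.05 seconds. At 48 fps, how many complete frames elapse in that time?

112802 frames

Frames = 2350.05 × 48 = 564012/5 ≈ 112802.4000.
Complete frames: 112802.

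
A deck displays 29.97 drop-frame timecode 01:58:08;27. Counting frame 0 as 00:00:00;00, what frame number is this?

As if non-drop at 30 labels/s: (1 × 3600 + 58 × 60 + 8) × 30 + 27 = 212667.
Minute boundaries passed: 118; those not divisible by 10: 118 − 11 = 107; dropped labels = 2 × 107 = 214.
Actual frame index = 212667 − 214 = 212453.

212453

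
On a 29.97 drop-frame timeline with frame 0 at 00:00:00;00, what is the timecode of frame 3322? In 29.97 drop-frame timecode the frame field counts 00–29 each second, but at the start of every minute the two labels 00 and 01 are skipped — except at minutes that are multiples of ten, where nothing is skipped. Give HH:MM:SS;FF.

Ten DF minutes hold 17982 frames, so frame 3322 lies in block 0 (frames 0–17981) with 3322 frames into that block.
The block's first minute is 1800 frames and the rest 1798 each; 3322 frames reaches minute 1, so 0 × 18 + 1 × 2 = 2 labels have been skipped so far.
Adding those back, label number 3322 + 2 = 3324 at 30 labels/s is 110 s + 24 f = 0 h 1 min 50 s frame 24, i.e. 00:01:50;24.

00:01:50;24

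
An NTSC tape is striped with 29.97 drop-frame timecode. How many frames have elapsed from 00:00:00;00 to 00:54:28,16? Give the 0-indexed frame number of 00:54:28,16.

Complete 10-minute blocks: 5, each 17982 frames → 89910.
Remaining 4 whole minutes in the current block: 1800 + 3 × 1798 = 7194 frames.
Within the current minute: 28 × 30 + 16 − 2 = 854 (labels ;00/;01 skipped at this minute). Total = 89910 + 7194 + 854 = 97958.

97958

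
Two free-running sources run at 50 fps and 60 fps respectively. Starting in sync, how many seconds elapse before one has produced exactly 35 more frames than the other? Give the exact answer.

The gap grows by |60 − 50| = 10 frames per second.
Time for a 35-frame gap: 35 ÷ (10) = 3.5 s.

3.5 seconds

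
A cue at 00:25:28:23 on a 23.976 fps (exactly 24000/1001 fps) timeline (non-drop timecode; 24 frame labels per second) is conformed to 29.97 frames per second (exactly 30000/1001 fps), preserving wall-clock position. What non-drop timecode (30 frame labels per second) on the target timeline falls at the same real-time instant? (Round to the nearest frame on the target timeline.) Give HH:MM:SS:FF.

Source frame index: (0×3600 + 25×60 + 28) × 24 + 23 = 36695.
Real time: 36695 / (24000/1001) = 7346339/4800 s.
Target frame: (7346339/4800) × (30000/1001) = 183475/4 ≈ 45868.750 → 45869.
At 30 labels/s: frame 45869 → 00:25:28:29.

00:25:28:29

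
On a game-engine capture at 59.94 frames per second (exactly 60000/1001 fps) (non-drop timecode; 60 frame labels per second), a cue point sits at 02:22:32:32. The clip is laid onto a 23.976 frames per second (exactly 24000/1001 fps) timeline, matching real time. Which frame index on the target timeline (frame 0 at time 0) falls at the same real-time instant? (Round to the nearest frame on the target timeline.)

frame 205261

Source frame index: (2×3600 + 22×60 + 32) × 60 + 32 = 513152.
Real time: 513152 / (60000/1001) = 16052036/1875 s.
Target frame: (16052036/1875) × (24000/1001) = 1026304/5 ≈ 205260.800 → 205261.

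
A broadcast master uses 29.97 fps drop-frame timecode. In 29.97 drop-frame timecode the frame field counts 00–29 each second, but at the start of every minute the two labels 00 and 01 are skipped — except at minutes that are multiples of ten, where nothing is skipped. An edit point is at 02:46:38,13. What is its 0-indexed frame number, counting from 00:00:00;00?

Complete 10-minute blocks: 16, each 17982 frames → 287712.
Remaining 6 whole minutes in the current block: 1800 + 5 × 1798 = 10790 frames.
Within the current minute: 38 × 30 + 13 − 2 = 1151 (labels ;00/;01 skipped at this minute). Total = 287712 + 10790 + 1151 = 299653.

299653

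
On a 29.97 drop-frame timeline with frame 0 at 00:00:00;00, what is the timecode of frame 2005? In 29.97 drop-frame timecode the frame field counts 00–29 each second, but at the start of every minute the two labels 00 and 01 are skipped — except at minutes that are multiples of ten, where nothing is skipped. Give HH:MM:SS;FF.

00:01:06;27

Ten DF minutes hold 17982 frames, so frame 2005 lies in block 0 (frames 0–17981) with 2005 frames into that block.
The block's first minute is 1800 frames and the rest 1798 each; 2005 frames reaches minute 1, so 0 × 18 + 1 × 2 = 2 labels have been skipped so far.
Adding those back, label number 2005 + 2 = 2007 at 30 labels/s is 66 s + 27 f = 0 h 1 min 6 s frame 27, i.e. 00:01:06;27.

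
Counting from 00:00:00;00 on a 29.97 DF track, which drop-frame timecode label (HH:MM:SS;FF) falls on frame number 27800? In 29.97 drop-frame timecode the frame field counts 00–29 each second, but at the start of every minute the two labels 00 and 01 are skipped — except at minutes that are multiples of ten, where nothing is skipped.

Each 10-minute DF block holds 10 × 60 × 30 − 9 × 2 = 17982 frames. 27800 ÷ 17982 → 1 full block, remainder 9818.
Within the partial block the first minute is 1800 frames and each further minute 1798, so 5 further minute boundaries passed. Total skipped labels = 18 × 1 + 2 × 5 = 28.
Non-drop label index = 27800 + 28 = 27828; at 30 labels/s that is 00:15:27:18, i.e. DF 00:15:27;18.

00:15:27;18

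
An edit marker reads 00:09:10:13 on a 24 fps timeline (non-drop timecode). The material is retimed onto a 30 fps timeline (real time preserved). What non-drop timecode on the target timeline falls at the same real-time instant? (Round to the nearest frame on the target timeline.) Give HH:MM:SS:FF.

00:09:10:16

Source frame index: (0×3600 + 9×60 + 10) × 24 + 13 = 13213.
Real time: 13213 / (24) = 13213/24 s.
Target frame: (13213/24) × (30) = 66065/4 ≈ 16516.250 → 16516.
At 30 labels/s: frame 16516 → 00:09:10:16.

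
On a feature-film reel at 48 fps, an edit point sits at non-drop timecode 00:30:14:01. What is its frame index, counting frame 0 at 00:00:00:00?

Total seconds to the label: (0 × 3600 + 30 × 60 + 14) = 1814.
Frame index = 1814 × 48 + 1 = 87073.

87073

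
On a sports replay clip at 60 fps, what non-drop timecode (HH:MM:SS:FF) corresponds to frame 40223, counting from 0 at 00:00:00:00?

40223 ÷ 60 = 670 full seconds, remainder 23 frames.
670 s = 0 h 11 min 10 s.
Timecode: 00:11:10:23.

00:11:10:23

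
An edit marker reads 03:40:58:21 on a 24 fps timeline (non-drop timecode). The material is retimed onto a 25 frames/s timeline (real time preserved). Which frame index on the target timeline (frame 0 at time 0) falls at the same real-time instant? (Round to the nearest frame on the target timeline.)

Source frame index: (3×3600 + 40×60 + 58) × 24 + 21 = 318213.
Real time: 318213 / (24) = 106071/8 s.
Target frame: (106071/8) × (25) = 2651775/8 ≈ 331471.875 → 331472.

frame 331472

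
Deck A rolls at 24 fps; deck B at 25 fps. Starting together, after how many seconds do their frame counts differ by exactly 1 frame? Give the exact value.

1 seconds

The gap grows by |25 − 24| = 1 frame per second.
Time for a 1-frame gap: 1 ÷ (1) = 1 s.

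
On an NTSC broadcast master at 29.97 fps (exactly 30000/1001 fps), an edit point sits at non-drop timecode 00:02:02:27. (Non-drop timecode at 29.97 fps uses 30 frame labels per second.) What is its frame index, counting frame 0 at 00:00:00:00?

Total seconds to the label: (0 × 3600 + 2 × 60 + 2) = 122.
Frame index = 122 × 30 + 27 = 3687.

3687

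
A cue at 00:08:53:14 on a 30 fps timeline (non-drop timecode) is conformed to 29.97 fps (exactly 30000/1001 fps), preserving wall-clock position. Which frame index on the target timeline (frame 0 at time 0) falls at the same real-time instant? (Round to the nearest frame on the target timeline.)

Source frame index: (0×3600 + 8×60 + 53) × 30 + 14 = 16004.
Real time: 16004 / (30) = 8002/15 s.
Target frame: (8002/15) × (30000/1001) = 16004000/1001 ≈ 15988.012 → 15988.

frame 15988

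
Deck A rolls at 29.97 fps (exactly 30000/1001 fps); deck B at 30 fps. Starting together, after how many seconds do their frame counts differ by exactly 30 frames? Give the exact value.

The gap grows by |30 − 30000/1001| = 30/1001 frames per second.
Time for a 30-frame gap: 30 ÷ (30/1001) = 1001 s.

1001 seconds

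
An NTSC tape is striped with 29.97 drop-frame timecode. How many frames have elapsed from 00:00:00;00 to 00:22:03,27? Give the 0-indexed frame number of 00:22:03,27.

As if non-drop at 30 labels/s: (0 × 3600 + 22 × 60 + 3) × 30 + 27 = 39717.
Minute boundaries passed: 22; those not divisible by 10: 22 − 2 = 20; dropped labels = 2 × 20 = 40.
Actual frame index = 39717 − 40 = 39677.

39677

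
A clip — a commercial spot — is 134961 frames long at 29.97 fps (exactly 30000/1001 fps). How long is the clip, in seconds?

4503.1987 seconds

Running time = 134961 / (30000/1001) = 4503.1987 s.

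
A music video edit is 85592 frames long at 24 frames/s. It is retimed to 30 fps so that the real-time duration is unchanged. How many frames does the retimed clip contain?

106990 frames

Frames at target rate = 85592 × (30) / (24) = 106990.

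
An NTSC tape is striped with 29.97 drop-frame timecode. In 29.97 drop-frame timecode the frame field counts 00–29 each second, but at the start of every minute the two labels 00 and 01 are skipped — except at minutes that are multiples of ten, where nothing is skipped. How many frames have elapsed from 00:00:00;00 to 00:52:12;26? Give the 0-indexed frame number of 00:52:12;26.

93892

Complete 10-minute blocks: 5, each 17982 frames → 89910.
Remaining 2 whole minutes in the current block: 1800 + 1 × 1798 = 3598 frames.
Within the current minute: 12 × 30 + 26 − 2 = 384 (labels ;00/;01 skipped at this minute). Total = 89910 + 3598 + 384 = 93892.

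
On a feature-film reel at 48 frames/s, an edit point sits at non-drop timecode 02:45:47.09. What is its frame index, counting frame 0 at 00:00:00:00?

Total seconds to the label: (2 × 3600 + 45 × 60 + 47) = 9947.
Frame index = 9947 × 48 + 9 = 477465.

frame 477465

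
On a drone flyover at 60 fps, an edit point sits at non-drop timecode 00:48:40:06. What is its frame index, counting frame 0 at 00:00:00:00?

Total seconds to the label: (0 × 3600 + 48 × 60 + 40) = 2920.
Frame index = 2920 × 60 + 6 = 175206.

175206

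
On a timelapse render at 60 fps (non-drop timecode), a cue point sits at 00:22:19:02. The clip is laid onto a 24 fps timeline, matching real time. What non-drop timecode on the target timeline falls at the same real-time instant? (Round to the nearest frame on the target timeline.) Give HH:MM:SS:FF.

00:22:19:01

Source frame index: (0×3600 + 22×60 + 19) × 60 + 2 = 80342.
Real time: 80342 / (60) = 40171/30 s.
Target frame: (40171/30) × (24) = 160684/5 ≈ 32136.800 → 32137.
At 24 labels/s: frame 32137 → 00:22:19:01.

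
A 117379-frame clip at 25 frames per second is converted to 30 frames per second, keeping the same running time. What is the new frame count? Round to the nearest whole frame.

140855 frames

Frames at target rate = 117379 × (30) / (25) = 704274/5 ≈ 140854.800.
Nearest whole frame: 140855.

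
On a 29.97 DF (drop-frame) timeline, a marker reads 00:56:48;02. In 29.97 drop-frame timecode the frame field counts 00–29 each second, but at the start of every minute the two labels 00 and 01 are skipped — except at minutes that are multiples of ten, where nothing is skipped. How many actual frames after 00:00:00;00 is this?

102140

Complete 10-minute blocks: 5, each 17982 frames → 89910.
Remaining 6 whole minutes in the current block: 1800 + 5 × 1798 = 10790 frames.
Within the current minute: 48 × 30 + 2 − 2 = 1440 (labels ;00/;01 skipped at this minute). Total = 89910 + 10790 + 1440 = 102140.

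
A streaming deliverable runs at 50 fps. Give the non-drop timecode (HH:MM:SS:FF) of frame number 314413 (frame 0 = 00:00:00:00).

01:44:48:13

314413 ÷ 50 = 6288 full seconds, remainder 13 frames.
6288 s = 1 h 44 min 48 s.
Timecode: 01:44:48:13.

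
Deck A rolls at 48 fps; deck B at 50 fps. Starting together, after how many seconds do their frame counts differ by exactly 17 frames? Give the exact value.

8.5 seconds

The gap grows by |50 − 48| = 2 frames per second.
Time for a 17-frame gap: 17 ÷ (2) = 8.5 s.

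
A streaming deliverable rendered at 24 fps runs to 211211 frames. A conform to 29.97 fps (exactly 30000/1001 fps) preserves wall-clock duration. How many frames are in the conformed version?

263750 frames

Target frames = source frames × (target rate / source rate) = 211211 × (30000/1001)/(24) = 211211 × 1250/1001 = 263750.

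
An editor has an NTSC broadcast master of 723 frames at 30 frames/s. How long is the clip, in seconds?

24.1 seconds

Running time = 723 / (30) = 24.1 s.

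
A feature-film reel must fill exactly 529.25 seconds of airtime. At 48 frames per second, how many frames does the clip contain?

25404 frames

Frames = 529.25 × 48 = 25404.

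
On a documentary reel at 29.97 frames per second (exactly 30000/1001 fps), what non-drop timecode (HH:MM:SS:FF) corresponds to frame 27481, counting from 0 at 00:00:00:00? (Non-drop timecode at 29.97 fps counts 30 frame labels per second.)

00:15:16:01

27481 ÷ 30 = 916 full seconds, remainder 1 frame.
916 s = 0 h 15 min 16 s.
Timecode: 00:15:16:01.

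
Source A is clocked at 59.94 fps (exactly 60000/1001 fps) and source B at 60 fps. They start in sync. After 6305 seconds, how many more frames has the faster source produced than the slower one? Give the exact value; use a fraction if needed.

A emits 60000/1001 × 6305 = 29100000/77 frames; B emits 60 × 6305 = 378300.
Difference = 29100/77 frames (≈ 377.9221); B is ahead of A.

29100/77 frames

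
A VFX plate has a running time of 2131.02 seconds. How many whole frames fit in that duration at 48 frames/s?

Frames = 2131.02 × 48 = 2557224/25 ≈ 102288.9600.
Complete frames: 102288.

102288 frames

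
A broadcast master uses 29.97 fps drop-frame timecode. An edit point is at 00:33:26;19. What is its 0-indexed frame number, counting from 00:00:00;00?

60139

Complete 10-minute blocks: 3, each 17982 frames → 53946.
Remaining 3 whole minutes in the current block: 1800 + 2 × 1798 = 5396 frames.
Within the current minute: 26 × 30 + 19 − 2 = 797 (labels ;00/;01 skipped at this minute). Total = 53946 + 5396 + 797 = 60139.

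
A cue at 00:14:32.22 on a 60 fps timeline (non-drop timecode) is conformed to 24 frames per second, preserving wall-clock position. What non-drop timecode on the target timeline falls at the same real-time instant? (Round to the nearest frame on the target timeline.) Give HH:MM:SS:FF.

Source frame index: (0×3600 + 14×60 + 32) × 60 + 22 = 52342.
Real time: 52342 / (60) = 26171/30 s.
Target frame: (26171/30) × (24) = 104684/5 ≈ 20936.800 → 20937.
At 24 labels/s: frame 20937 → 00:14:32:09.

00:14:32:09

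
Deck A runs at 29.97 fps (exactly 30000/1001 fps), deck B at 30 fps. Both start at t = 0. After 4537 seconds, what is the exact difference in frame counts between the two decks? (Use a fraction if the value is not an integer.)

A emits 30000/1001 × 4537 = 10470000/77 frames; B emits 30 × 4537 = 136110.
Difference = 10470/77 frames (≈ 135.9740); B is ahead of A.

10470/77 frames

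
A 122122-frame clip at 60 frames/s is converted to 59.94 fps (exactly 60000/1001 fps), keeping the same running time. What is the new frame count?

122000 frames

Target frames = source frames × (target rate / source rate) = 122122 × (60000/1001)/(60) = 122122 × 1000/1001 = 122000.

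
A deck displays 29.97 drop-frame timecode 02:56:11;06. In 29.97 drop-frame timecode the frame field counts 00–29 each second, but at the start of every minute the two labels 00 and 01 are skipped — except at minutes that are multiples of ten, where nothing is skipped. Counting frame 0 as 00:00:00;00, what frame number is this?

316818

Complete 10-minute blocks: 17, each 17982 frames → 305694.
Remaining 6 whole minutes in the current block: 1800 + 5 × 1798 = 10790 frames.
Within the current minute: 11 × 30 + 6 − 2 = 334 (labels ;00/;01 skipped at this minute). Total = 305694 + 10790 + 334 = 316818.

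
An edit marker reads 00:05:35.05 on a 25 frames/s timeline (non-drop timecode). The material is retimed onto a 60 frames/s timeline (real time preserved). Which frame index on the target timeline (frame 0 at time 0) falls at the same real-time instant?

frame 20112

Source frame index: (0×3600 + 5×60 + 35) × 25 + 5 = 8380.
Real time: 8380 / (25) = 1676/5 s.
Target frame: (1676/5) × (60) = 20112.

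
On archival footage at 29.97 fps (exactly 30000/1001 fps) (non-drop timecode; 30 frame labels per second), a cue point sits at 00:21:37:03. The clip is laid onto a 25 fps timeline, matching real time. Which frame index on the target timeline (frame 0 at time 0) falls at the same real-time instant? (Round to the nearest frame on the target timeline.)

Source frame index: (0×3600 + 21×60 + 37) × 30 + 3 = 38913.
Real time: 38913 / (30000/1001) = 12983971/10000 s.
Target frame: (12983971/10000) × (25) = 12983971/400 ≈ 32459.928 → 32460.

frame 32460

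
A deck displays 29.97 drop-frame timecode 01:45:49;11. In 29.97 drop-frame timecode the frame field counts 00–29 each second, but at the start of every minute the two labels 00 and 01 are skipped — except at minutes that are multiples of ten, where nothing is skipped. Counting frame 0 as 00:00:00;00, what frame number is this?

Complete 10-minute blocks: 10, each 17982 frames → 179820.
Remaining 5 whole minutes in the current block: 1800 + 4 × 1798 = 8992 frames.
Within the current minute: 49 × 30 + 11 − 2 = 1479 (labels ;00/;01 skipped at this minute). Total = 179820 + 8992 + 1479 = 190291.

190291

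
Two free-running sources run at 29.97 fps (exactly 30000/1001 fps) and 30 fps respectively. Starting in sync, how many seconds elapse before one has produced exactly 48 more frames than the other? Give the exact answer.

1601.6 seconds

The gap grows by |30 − 30000/1001| = 30/1001 frames per second.
Time for a 48-frame gap: 48 ÷ (30/1001) = 1601.6 s.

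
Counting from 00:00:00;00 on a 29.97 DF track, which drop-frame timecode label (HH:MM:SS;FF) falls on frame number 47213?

Ten DF minutes hold 17982 frames, so frame 47213 lies in block 2 (frames 35964–53945) with 11249 frames into that block.
The block's first minute is 1800 frames and the rest 1798 each; 11249 frames reaches minute 6, so 2 × 18 + 6 × 2 = 48 labels have been skipped so far.
Adding those back, label number 47213 + 48 = 47261 at 30 labels/s is 1575 s + 11 f = 0 h 26 min 15 s frame 11, i.e. 00:26:15;11.

00:26:15;11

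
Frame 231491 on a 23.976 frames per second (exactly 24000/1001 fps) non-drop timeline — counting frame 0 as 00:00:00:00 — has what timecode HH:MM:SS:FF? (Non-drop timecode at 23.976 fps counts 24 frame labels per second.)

231491 ÷ 24 = 9645 full seconds, remainder 11 frames.
9645 s = 2 h 40 min 45 s.
Timecode: 02:40:45:11.

02:40:45:11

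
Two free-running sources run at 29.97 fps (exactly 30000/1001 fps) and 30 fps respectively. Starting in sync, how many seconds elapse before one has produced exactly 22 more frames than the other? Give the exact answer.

The gap grows by |30 − 30000/1001| = 30/1001 frames per second.
Time for a 22-frame gap: 22 ÷ (30/1001) = 11011/15 s.

11011/15 seconds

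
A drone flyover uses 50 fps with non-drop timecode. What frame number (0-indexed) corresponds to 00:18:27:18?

frame 55368

Total seconds to the label: (0 × 3600 + 18 × 60 + 27) = 1107.
Frame index = 1107 × 50 + 18 = 55368.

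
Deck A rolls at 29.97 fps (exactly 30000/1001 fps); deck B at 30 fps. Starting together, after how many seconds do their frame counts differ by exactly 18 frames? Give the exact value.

The gap grows by |30 − 30000/1001| = 30/1001 frames per second.
Time for a 18-frame gap: 18 ÷ (30/1001) = 600.6 s.

600.6 seconds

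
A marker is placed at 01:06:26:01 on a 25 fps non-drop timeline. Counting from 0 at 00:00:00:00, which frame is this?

Total seconds to the label: (1 × 3600 + 6 × 60 + 26) = 3986.
Frame index = 3986 × 25 + 1 = 99651.

99651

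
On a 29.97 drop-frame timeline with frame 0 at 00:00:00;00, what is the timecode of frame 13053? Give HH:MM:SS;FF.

00:07:15;17

Each 10-minute DF block holds 10 × 60 × 30 − 9 × 2 = 17982 frames. 13053 ÷ 17982 → 0 full blocks, remainder 13053.
Within the partial block the first minute is 1800 frames and each further minute 1798, so 7 further minute boundaries passed. Total skipped labels = 18 × 0 + 2 × 7 = 14.
Non-drop label index = 13053 + 14 = 13067; at 30 labels/s that is 00:07:15:17, i.e. DF 00:07:15;17.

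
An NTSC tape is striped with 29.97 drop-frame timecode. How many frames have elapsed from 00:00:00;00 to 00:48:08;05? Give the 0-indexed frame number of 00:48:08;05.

As if non-drop at 30 labels/s: (0 × 3600 + 48 × 60 + 8) × 30 + 5 = 86645.
Minute boundaries passed: 48; those not divisible by 10: 48 − 4 = 44; dropped labels = 2 × 44 = 88.
Actual frame index = 86645 − 88 = 86557.

86557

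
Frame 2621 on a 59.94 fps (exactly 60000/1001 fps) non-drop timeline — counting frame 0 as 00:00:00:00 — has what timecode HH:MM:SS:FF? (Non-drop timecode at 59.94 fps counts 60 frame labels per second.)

00:00:43:41

2621 ÷ 60 = 43 full seconds, remainder 41 frames.
43 s = 0 h 0 min 43 s.
Timecode: 00:00:43:41.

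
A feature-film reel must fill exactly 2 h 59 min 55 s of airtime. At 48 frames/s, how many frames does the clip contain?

518160 frames

2 h 59 min 55 s = 10795 s.
Frames = 10795 × 48 = 518160.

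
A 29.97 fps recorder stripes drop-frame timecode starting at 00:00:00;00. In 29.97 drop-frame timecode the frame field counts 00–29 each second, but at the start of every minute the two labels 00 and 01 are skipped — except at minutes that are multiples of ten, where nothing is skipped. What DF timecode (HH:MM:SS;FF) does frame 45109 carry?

00:25:05;05

Each 10-minute DF block holds 10 × 60 × 30 − 9 × 2 = 17982 frames. 45109 ÷ 17982 → 2 full blocks, remainder 9145.
Within the partial block the first minute is 1800 frames and each further minute 1798, so 5 further minute boundaries passed. Total skipped labels = 18 × 2 + 2 × 5 = 46.
Non-drop label index = 45109 + 46 = 45155; at 30 labels/s that is 00:25:05:05, i.e. DF 00:25:05;05.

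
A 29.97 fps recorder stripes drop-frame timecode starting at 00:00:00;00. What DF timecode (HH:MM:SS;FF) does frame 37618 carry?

00:20:55;04

Each 10-minute DF block holds 10 × 60 × 30 − 9 × 2 = 17982 frames. 37618 ÷ 17982 → 2 full blocks, remainder 1654.
Within the partial block the first minute is 1800 frames and each further minute 1798, so 0 further minute boundaries passed. Total skipped labels = 18 × 2 + 2 × 0 = 36.
Non-drop label index = 37618 + 36 = 37654; at 30 labels/s that is 00:20:55:04, i.e. DF 00:20:55;04.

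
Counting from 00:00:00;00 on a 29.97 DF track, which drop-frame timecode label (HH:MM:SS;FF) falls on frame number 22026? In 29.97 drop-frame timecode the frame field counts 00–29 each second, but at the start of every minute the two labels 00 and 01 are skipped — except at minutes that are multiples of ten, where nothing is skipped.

Ten DF minutes hold 17982 frames, so frame 22026 lies in block 1 (frames 17982–35963) with 4044 frames into that block.
The block's first minute is 1800 frames and the rest 1798 each; 4044 frames reaches minute 2, so 1 × 18 + 2 × 2 = 22 labels have been skipped so far.
Adding those back, label number 22026 + 22 = 22048 at 30 labels/s is 734 s + 28 f = 0 h 12 min 14 s frame 28, i.e. 00:12:14;28.

00:12:14;28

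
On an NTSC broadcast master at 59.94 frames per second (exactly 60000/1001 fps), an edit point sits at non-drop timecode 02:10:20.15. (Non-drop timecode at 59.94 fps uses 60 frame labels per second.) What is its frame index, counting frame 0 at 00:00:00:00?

frame 469215

Total seconds to the label: (2 × 3600 + 10 × 60 + 20) = 7820.
Frame index = 7820 × 60 + 15 = 469215.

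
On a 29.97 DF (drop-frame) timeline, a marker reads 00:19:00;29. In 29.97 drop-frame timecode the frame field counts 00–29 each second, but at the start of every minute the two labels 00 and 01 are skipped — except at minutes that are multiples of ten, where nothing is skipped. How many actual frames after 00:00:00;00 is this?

Complete 10-minute blocks: 1, each 17982 frames → 17982.
Remaining 9 whole minutes in the current block: 1800 + 8 × 1798 = 16184 frames.
Within the current minute: 0 × 30 + 29 − 2 = 27 (labels ;00/;01 skipped at this minute). Total = 17982 + 16184 + 27 = 34193.

34193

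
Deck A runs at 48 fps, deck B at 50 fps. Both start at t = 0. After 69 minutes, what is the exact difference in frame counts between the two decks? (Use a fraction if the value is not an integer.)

69 min = 4140 s.
A emits 48 × 4140 = 198720 frames; B emits 50 × 4140 = 207000.
Difference = 8280 frames; B is ahead of A.

8280 frames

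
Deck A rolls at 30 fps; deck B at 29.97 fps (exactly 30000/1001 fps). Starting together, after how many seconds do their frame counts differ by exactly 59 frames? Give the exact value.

The gap grows by |30000/1001 − 30| = 30/1001 frames per second.
Time for a 59-frame gap: 59 ÷ (30/1001) = 59059/30 s.

59059/30 seconds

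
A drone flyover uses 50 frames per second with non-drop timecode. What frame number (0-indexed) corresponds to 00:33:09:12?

Total seconds to the label: (0 × 3600 + 33 × 60 + 9) = 1989.
Frame index = 1989 × 50 + 12 = 99462.

99462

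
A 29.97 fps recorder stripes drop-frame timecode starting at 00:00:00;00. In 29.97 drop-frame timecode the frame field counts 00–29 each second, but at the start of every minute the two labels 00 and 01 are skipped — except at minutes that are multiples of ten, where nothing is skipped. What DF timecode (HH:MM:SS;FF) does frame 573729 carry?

Ten DF minutes hold 17982 frames, so frame 573729 lies in block 31 (frames 557442–575423) with 16287 frames into that block.
The block's first minute is 1800 frames and the rest 1798 each; 16287 frames reaches minute 9, so 31 × 18 + 9 × 2 = 576 labels have been skipped so far.
Adding those back, label number 573729 + 576 = 574305 at 30 labels/s is 19143 s + 15 f = 5 h 19 min 3 s frame 15, i.e. 05:19:03;15.

05:19:03;15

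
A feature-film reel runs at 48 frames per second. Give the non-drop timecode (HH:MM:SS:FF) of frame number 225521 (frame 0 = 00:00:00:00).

01:18:18:17

225521 ÷ 48 = 4698 full seconds, remainder 17 frames.
4698 s = 1 h 18 min 18 s.
Timecode: 01:18:18:17.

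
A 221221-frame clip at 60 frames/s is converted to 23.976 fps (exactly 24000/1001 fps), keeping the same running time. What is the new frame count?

88400 frames

Target frames = source frames × (target rate / source rate) = 221221 × (24000/1001)/(60) = 221221 × 400/1001 = 88400.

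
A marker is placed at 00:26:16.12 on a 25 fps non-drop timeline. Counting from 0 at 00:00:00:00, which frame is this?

frame 39412

Total seconds to the label: (0 × 3600 + 26 × 60 + 16) = 1576.
Frame index = 1576 × 25 + 12 = 39412.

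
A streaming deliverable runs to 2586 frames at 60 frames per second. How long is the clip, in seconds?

Running time = 2586 / (60) = 43.1 s.

43.1 seconds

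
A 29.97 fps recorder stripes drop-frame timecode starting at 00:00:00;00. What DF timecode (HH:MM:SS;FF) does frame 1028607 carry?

09:32:01;07

Ten DF minutes hold 17982 frames, so frame 1028607 lies in block 57 (frames 1024974–1042955) with 3633 frames into that block.
The block's first minute is 1800 frames and the rest 1798 each; 3633 frames reaches minute 2, so 57 × 18 + 2 × 2 = 1030 labels have been skipped so far.
Adding those back, label number 1028607 + 1030 = 1029637 at 30 labels/s is 34321 s + 7 f = 9 h 32 min 1 s frame 7, i.e. 09:32:01;07.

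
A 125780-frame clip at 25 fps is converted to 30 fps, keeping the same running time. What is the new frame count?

150936 frames

Target frames = source frames × (target rate / source rate) = 125780 × (30)/(25) = 125780 × 6/5 = 150936.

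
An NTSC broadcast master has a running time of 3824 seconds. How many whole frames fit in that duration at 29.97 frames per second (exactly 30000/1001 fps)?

114605 frames

Frames = 3824 × 30000/1001 = 114720000/1001 ≈ 114605.3946.
Complete frames: 114605.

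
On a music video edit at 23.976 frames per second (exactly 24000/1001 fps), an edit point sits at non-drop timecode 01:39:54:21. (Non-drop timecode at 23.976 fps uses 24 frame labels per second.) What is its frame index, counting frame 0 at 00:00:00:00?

Total seconds to the label: (1 × 3600 + 39 × 60 + 54) = 5994.
Frame index = 5994 × 24 + 21 = 143877.

143877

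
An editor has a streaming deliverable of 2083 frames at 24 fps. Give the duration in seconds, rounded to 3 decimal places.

86.792 seconds

Running time = 2083 × 1/24 = 2083/24 s ≈ 86.792 s.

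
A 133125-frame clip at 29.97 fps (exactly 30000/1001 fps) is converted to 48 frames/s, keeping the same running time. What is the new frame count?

213213 frames

Target frames = source frames × (target rate / source rate) = 133125 × (48)/(30000/1001) = 133125 × 1001/625 = 213213.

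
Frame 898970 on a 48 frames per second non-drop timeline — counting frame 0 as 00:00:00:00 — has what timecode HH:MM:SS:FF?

898970 ÷ 48 = 18728 full seconds, remainder 26 frames.
18728 s = 5 h 12 min 8 s.
Timecode: 05:12:08:26.

05:12:08:26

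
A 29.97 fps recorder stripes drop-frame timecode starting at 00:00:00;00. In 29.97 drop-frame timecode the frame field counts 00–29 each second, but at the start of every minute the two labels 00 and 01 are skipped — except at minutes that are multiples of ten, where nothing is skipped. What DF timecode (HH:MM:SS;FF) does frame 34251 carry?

Ten DF minutes hold 17982 frames, so frame 34251 lies in block 1 (frames 17982–35963) with 16269 frames into that block.
The block's first minute is 1800 frames and the rest 1798 each; 16269 frames reaches minute 9, so 1 × 18 + 9 × 2 = 36 labels have been skipped so far.
Adding those back, label number 34251 + 36 = 34287 at 30 labels/s is 1142 s + 27 f = 0 h 19 min 2 s frame 27, i.e. 00:19:02;27.

00:19:02;27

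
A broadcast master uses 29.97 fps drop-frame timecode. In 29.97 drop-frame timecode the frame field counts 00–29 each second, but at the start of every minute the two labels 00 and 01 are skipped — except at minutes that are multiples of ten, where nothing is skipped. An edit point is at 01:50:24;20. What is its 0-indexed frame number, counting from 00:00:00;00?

Complete 10-minute blocks: 11, each 17982 frames → 197802.
Remaining 0 whole minutes in the current block: 0 frames.
Within the current minute: 24 × 30 + 20 = 740. Total = 197802 + 0 + 740 = 198542.

198542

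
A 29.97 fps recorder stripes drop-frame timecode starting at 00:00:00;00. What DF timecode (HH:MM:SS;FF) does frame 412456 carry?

03:49:22;10

Ten DF minutes hold 17982 frames, so frame 412456 lies in block 22 (frames 395604–413585) with 16852 frames into that block.
The block's first minute is 1800 frames and the rest 1798 each; 16852 frames reaches minute 9, so 22 × 18 + 9 × 2 = 414 labels have been skipped so far.
Adding those back, label number 412456 + 414 = 412870 at 30 labels/s is 13762 s + 10 f = 3 h 49 min 22 s frame 10, i.e. 03:49:22;10.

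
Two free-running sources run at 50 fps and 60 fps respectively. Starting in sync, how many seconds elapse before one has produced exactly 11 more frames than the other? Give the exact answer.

The gap grows by |60 − 50| = 10 frames per second.
Time for a 11-frame gap: 11 ÷ (10) = 1.1 s.

1.1 seconds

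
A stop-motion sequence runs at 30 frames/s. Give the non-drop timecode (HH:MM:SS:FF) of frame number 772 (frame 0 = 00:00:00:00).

772 ÷ 30 = 25 full seconds, remainder 22 frames.
25 s = 0 h 0 min 25 s.
Timecode: 00:00:25:22.

00:00:25:22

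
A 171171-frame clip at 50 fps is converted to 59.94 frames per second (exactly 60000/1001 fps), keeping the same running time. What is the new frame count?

Target frames = source frames × (target rate / source rate) = 171171 × (60000/1001)/(50) = 171171 × 1200/1001 = 205200.

205200 frames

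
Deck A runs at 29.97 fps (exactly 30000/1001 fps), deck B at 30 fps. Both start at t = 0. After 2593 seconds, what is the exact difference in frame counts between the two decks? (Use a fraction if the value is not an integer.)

A emits 30000/1001 × 2593 = 77790000/1001 frames; B emits 30 × 2593 = 77790.
Difference = 77790/1001 frames (≈ 77.7123); B is ahead of A.

77790/1001 frames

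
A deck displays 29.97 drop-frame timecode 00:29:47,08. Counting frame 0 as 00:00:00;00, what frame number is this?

53564

As if non-drop at 30 labels/s: (0 × 3600 + 29 × 60 + 47) × 30 + 8 = 53618.
Minute boundaries passed: 29; those not divisible by 10: 29 − 2 = 27; dropped labels = 2 × 27 = 54.
Actual frame index = 53618 − 54 = 53564.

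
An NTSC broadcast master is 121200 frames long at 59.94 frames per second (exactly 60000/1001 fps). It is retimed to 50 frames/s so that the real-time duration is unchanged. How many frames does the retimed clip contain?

Target frames = source frames × (target rate / source rate) = 121200 × (50)/(60000/1001) = 121200 × 1001/1200 = 101101.

101101 frames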